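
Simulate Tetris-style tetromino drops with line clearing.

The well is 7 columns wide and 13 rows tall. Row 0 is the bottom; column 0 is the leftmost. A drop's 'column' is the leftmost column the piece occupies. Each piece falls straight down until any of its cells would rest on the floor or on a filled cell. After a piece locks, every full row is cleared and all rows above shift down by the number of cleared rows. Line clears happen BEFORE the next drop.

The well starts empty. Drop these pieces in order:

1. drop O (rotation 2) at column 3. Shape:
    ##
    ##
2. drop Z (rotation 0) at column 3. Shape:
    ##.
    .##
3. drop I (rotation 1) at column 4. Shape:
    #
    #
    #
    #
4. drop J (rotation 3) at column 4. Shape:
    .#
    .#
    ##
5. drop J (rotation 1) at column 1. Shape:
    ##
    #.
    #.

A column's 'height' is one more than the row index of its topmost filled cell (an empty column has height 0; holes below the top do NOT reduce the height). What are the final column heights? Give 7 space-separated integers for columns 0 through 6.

Drop 1: O rot2 at col 3 lands with bottom-row=0; cleared 0 line(s) (total 0); column heights now [0 0 0 2 2 0 0], max=2
Drop 2: Z rot0 at col 3 lands with bottom-row=2; cleared 0 line(s) (total 0); column heights now [0 0 0 4 4 3 0], max=4
Drop 3: I rot1 at col 4 lands with bottom-row=4; cleared 0 line(s) (total 0); column heights now [0 0 0 4 8 3 0], max=8
Drop 4: J rot3 at col 4 lands with bottom-row=8; cleared 0 line(s) (total 0); column heights now [0 0 0 4 9 11 0], max=11
Drop 5: J rot1 at col 1 lands with bottom-row=0; cleared 0 line(s) (total 0); column heights now [0 3 3 4 9 11 0], max=11

Answer: 0 3 3 4 9 11 0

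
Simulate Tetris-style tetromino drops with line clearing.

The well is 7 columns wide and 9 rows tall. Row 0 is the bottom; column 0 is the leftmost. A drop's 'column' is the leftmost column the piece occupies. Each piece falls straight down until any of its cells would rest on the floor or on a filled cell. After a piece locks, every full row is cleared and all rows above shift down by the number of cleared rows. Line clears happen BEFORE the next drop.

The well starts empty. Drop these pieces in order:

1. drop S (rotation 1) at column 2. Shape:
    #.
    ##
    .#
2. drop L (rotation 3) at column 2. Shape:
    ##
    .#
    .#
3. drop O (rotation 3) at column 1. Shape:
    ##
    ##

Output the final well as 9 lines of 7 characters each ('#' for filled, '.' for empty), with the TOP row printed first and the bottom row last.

Answer: .......
.......
.##....
.##....
..##...
...#...
..##...
..##...
...#...

Derivation:
Drop 1: S rot1 at col 2 lands with bottom-row=0; cleared 0 line(s) (total 0); column heights now [0 0 3 2 0 0 0], max=3
Drop 2: L rot3 at col 2 lands with bottom-row=2; cleared 0 line(s) (total 0); column heights now [0 0 5 5 0 0 0], max=5
Drop 3: O rot3 at col 1 lands with bottom-row=5; cleared 0 line(s) (total 0); column heights now [0 7 7 5 0 0 0], max=7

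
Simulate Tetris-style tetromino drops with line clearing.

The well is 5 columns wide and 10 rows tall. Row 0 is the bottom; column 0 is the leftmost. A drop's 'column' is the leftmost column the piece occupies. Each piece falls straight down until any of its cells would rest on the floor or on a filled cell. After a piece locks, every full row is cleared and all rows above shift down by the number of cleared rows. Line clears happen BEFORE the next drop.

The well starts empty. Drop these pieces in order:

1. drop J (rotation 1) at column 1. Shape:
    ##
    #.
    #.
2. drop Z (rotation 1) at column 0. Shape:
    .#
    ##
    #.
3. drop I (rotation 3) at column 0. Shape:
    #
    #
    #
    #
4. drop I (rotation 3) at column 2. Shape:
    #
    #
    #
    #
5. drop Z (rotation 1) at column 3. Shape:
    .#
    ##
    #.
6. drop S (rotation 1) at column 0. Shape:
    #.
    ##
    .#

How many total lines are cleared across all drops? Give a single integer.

Answer: 0

Derivation:
Drop 1: J rot1 at col 1 lands with bottom-row=0; cleared 0 line(s) (total 0); column heights now [0 3 3 0 0], max=3
Drop 2: Z rot1 at col 0 lands with bottom-row=2; cleared 0 line(s) (total 0); column heights now [4 5 3 0 0], max=5
Drop 3: I rot3 at col 0 lands with bottom-row=4; cleared 0 line(s) (total 0); column heights now [8 5 3 0 0], max=8
Drop 4: I rot3 at col 2 lands with bottom-row=3; cleared 0 line(s) (total 0); column heights now [8 5 7 0 0], max=8
Drop 5: Z rot1 at col 3 lands with bottom-row=0; cleared 0 line(s) (total 0); column heights now [8 5 7 2 3], max=8
Drop 6: S rot1 at col 0 lands with bottom-row=7; cleared 0 line(s) (total 0); column heights now [10 9 7 2 3], max=10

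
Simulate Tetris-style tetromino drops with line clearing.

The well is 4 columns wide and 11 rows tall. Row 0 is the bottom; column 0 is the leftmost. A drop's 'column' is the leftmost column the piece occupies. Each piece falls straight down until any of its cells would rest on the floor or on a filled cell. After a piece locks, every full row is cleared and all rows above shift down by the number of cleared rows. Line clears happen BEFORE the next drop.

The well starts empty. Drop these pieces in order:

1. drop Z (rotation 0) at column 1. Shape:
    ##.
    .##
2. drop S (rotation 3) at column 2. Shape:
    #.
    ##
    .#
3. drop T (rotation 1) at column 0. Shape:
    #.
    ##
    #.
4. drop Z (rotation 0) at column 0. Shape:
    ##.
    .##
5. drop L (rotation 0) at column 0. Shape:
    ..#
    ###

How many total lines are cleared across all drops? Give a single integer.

Answer: 2

Derivation:
Drop 1: Z rot0 at col 1 lands with bottom-row=0; cleared 0 line(s) (total 0); column heights now [0 2 2 1], max=2
Drop 2: S rot3 at col 2 lands with bottom-row=1; cleared 0 line(s) (total 0); column heights now [0 2 4 3], max=4
Drop 3: T rot1 at col 0 lands with bottom-row=1; cleared 2 line(s) (total 2); column heights now [2 0 2 1], max=2
Drop 4: Z rot0 at col 0 lands with bottom-row=2; cleared 0 line(s) (total 2); column heights now [4 4 3 1], max=4
Drop 5: L rot0 at col 0 lands with bottom-row=4; cleared 0 line(s) (total 2); column heights now [5 5 6 1], max=6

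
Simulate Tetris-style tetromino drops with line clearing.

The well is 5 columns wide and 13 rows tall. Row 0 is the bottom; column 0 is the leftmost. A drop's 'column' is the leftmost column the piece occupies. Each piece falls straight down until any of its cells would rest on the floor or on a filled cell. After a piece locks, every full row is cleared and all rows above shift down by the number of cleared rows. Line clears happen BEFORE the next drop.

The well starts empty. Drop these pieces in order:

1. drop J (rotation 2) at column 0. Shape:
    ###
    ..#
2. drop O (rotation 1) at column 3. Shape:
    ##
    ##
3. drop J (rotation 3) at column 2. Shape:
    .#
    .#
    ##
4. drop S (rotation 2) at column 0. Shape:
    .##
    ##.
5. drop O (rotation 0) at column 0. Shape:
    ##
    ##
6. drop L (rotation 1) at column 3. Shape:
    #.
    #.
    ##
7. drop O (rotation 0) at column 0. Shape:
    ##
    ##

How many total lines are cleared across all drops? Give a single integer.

Answer: 1

Derivation:
Drop 1: J rot2 at col 0 lands with bottom-row=0; cleared 0 line(s) (total 0); column heights now [2 2 2 0 0], max=2
Drop 2: O rot1 at col 3 lands with bottom-row=0; cleared 1 line(s) (total 1); column heights now [0 0 1 1 1], max=1
Drop 3: J rot3 at col 2 lands with bottom-row=1; cleared 0 line(s) (total 1); column heights now [0 0 2 4 1], max=4
Drop 4: S rot2 at col 0 lands with bottom-row=1; cleared 0 line(s) (total 1); column heights now [2 3 3 4 1], max=4
Drop 5: O rot0 at col 0 lands with bottom-row=3; cleared 0 line(s) (total 1); column heights now [5 5 3 4 1], max=5
Drop 6: L rot1 at col 3 lands with bottom-row=4; cleared 0 line(s) (total 1); column heights now [5 5 3 7 5], max=7
Drop 7: O rot0 at col 0 lands with bottom-row=5; cleared 0 line(s) (total 1); column heights now [7 7 3 7 5], max=7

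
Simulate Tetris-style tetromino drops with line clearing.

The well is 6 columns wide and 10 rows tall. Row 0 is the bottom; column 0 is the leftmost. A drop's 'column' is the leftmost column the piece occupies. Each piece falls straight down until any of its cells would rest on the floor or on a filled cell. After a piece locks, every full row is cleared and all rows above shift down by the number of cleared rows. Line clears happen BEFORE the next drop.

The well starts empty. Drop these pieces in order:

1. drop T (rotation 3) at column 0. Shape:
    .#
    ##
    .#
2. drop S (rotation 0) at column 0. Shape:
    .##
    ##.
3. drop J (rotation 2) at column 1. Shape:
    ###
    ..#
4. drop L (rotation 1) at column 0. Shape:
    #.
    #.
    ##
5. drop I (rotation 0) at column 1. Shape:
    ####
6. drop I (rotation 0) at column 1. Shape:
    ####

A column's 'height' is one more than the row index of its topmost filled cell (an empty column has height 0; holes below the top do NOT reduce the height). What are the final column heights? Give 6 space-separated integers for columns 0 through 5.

Answer: 9 9 9 9 9 0

Derivation:
Drop 1: T rot3 at col 0 lands with bottom-row=0; cleared 0 line(s) (total 0); column heights now [2 3 0 0 0 0], max=3
Drop 2: S rot0 at col 0 lands with bottom-row=3; cleared 0 line(s) (total 0); column heights now [4 5 5 0 0 0], max=5
Drop 3: J rot2 at col 1 lands with bottom-row=4; cleared 0 line(s) (total 0); column heights now [4 6 6 6 0 0], max=6
Drop 4: L rot1 at col 0 lands with bottom-row=6; cleared 0 line(s) (total 0); column heights now [9 7 6 6 0 0], max=9
Drop 5: I rot0 at col 1 lands with bottom-row=7; cleared 0 line(s) (total 0); column heights now [9 8 8 8 8 0], max=9
Drop 6: I rot0 at col 1 lands with bottom-row=8; cleared 0 line(s) (total 0); column heights now [9 9 9 9 9 0], max=9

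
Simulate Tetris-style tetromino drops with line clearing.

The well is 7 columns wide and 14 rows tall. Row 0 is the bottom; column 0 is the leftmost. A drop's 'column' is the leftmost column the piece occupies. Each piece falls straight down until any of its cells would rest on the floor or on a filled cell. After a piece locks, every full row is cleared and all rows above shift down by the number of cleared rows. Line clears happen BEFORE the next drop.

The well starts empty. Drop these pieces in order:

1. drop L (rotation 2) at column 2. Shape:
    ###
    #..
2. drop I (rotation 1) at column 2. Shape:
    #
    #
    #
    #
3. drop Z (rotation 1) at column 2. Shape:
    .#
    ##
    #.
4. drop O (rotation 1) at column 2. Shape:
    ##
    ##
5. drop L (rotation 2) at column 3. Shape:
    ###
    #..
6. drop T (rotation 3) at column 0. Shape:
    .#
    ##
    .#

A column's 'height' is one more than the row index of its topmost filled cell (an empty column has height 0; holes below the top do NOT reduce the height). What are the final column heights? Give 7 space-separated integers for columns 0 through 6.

Answer: 2 3 11 13 13 13 0

Derivation:
Drop 1: L rot2 at col 2 lands with bottom-row=0; cleared 0 line(s) (total 0); column heights now [0 0 2 2 2 0 0], max=2
Drop 2: I rot1 at col 2 lands with bottom-row=2; cleared 0 line(s) (total 0); column heights now [0 0 6 2 2 0 0], max=6
Drop 3: Z rot1 at col 2 lands with bottom-row=6; cleared 0 line(s) (total 0); column heights now [0 0 8 9 2 0 0], max=9
Drop 4: O rot1 at col 2 lands with bottom-row=9; cleared 0 line(s) (total 0); column heights now [0 0 11 11 2 0 0], max=11
Drop 5: L rot2 at col 3 lands with bottom-row=11; cleared 0 line(s) (total 0); column heights now [0 0 11 13 13 13 0], max=13
Drop 6: T rot3 at col 0 lands with bottom-row=0; cleared 0 line(s) (total 0); column heights now [2 3 11 13 13 13 0], max=13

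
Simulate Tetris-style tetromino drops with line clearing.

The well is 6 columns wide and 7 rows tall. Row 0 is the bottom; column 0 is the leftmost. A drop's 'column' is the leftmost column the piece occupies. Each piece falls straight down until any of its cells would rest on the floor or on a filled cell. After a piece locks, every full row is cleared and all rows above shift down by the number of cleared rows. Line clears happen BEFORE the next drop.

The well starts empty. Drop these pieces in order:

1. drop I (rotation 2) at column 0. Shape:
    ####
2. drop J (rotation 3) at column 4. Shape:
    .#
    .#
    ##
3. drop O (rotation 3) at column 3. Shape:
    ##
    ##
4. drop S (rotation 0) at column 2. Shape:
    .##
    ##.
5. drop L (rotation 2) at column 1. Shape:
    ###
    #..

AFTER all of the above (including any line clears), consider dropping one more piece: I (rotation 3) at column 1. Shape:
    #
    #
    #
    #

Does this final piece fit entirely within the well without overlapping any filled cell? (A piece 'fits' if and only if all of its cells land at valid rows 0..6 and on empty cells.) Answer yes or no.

Answer: no

Derivation:
Drop 1: I rot2 at col 0 lands with bottom-row=0; cleared 0 line(s) (total 0); column heights now [1 1 1 1 0 0], max=1
Drop 2: J rot3 at col 4 lands with bottom-row=0; cleared 1 line(s) (total 1); column heights now [0 0 0 0 0 2], max=2
Drop 3: O rot3 at col 3 lands with bottom-row=0; cleared 0 line(s) (total 1); column heights now [0 0 0 2 2 2], max=2
Drop 4: S rot0 at col 2 lands with bottom-row=2; cleared 0 line(s) (total 1); column heights now [0 0 3 4 4 2], max=4
Drop 5: L rot2 at col 1 lands with bottom-row=3; cleared 0 line(s) (total 1); column heights now [0 5 5 5 4 2], max=5
Test piece I rot3 at col 1 (width 1): heights before test = [0 5 5 5 4 2]; fits = False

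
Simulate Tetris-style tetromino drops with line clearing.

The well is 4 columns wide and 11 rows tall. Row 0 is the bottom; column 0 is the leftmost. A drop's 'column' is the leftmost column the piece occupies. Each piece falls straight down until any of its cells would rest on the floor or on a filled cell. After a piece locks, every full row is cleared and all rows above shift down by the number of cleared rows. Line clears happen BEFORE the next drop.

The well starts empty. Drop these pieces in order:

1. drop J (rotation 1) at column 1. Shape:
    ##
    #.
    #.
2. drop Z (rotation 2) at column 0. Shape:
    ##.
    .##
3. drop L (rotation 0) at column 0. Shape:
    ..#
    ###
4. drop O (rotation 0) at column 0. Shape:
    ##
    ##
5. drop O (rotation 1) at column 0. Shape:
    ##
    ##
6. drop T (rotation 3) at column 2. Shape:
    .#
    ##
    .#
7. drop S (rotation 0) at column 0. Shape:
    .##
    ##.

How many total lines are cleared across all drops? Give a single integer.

Drop 1: J rot1 at col 1 lands with bottom-row=0; cleared 0 line(s) (total 0); column heights now [0 3 3 0], max=3
Drop 2: Z rot2 at col 0 lands with bottom-row=3; cleared 0 line(s) (total 0); column heights now [5 5 4 0], max=5
Drop 3: L rot0 at col 0 lands with bottom-row=5; cleared 0 line(s) (total 0); column heights now [6 6 7 0], max=7
Drop 4: O rot0 at col 0 lands with bottom-row=6; cleared 0 line(s) (total 0); column heights now [8 8 7 0], max=8
Drop 5: O rot1 at col 0 lands with bottom-row=8; cleared 0 line(s) (total 0); column heights now [10 10 7 0], max=10
Drop 6: T rot3 at col 2 lands with bottom-row=6; cleared 2 line(s) (total 2); column heights now [8 8 6 7], max=8
Drop 7: S rot0 at col 0 lands with bottom-row=8; cleared 0 line(s) (total 2); column heights now [9 10 10 7], max=10

Answer: 2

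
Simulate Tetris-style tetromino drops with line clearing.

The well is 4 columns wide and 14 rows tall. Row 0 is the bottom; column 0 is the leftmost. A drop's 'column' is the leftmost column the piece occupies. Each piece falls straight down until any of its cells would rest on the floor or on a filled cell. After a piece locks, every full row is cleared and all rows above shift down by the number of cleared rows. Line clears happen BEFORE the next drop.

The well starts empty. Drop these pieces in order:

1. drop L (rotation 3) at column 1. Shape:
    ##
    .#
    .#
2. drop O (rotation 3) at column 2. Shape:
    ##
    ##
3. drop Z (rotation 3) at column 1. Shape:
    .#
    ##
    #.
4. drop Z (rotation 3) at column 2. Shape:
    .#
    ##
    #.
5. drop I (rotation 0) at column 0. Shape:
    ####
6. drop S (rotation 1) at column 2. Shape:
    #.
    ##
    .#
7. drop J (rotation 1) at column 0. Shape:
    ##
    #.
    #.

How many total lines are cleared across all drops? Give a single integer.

Answer: 2

Derivation:
Drop 1: L rot3 at col 1 lands with bottom-row=0; cleared 0 line(s) (total 0); column heights now [0 3 3 0], max=3
Drop 2: O rot3 at col 2 lands with bottom-row=3; cleared 0 line(s) (total 0); column heights now [0 3 5 5], max=5
Drop 3: Z rot3 at col 1 lands with bottom-row=4; cleared 0 line(s) (total 0); column heights now [0 6 7 5], max=7
Drop 4: Z rot3 at col 2 lands with bottom-row=7; cleared 0 line(s) (total 0); column heights now [0 6 9 10], max=10
Drop 5: I rot0 at col 0 lands with bottom-row=10; cleared 1 line(s) (total 1); column heights now [0 6 9 10], max=10
Drop 6: S rot1 at col 2 lands with bottom-row=10; cleared 0 line(s) (total 1); column heights now [0 6 13 12], max=13
Drop 7: J rot1 at col 0 lands with bottom-row=4; cleared 1 line(s) (total 2); column heights now [6 6 12 11], max=12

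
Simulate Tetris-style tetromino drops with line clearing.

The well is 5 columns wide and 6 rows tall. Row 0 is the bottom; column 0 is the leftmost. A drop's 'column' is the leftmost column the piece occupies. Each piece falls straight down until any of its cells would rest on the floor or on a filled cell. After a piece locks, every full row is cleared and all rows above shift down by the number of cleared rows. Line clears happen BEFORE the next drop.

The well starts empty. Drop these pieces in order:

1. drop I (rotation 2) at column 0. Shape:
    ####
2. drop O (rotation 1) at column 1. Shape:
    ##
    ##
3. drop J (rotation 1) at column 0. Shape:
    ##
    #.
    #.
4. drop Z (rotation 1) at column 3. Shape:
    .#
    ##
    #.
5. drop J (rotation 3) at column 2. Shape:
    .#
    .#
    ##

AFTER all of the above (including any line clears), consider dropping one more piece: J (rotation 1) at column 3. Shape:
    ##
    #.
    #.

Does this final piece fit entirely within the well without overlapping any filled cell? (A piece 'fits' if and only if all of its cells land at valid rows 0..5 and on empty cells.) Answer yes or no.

Answer: no

Derivation:
Drop 1: I rot2 at col 0 lands with bottom-row=0; cleared 0 line(s) (total 0); column heights now [1 1 1 1 0], max=1
Drop 2: O rot1 at col 1 lands with bottom-row=1; cleared 0 line(s) (total 0); column heights now [1 3 3 1 0], max=3
Drop 3: J rot1 at col 0 lands with bottom-row=1; cleared 0 line(s) (total 0); column heights now [4 4 3 1 0], max=4
Drop 4: Z rot1 at col 3 lands with bottom-row=1; cleared 1 line(s) (total 1); column heights now [3 3 2 2 3], max=3
Drop 5: J rot3 at col 2 lands with bottom-row=2; cleared 1 line(s) (total 2); column heights now [2 2 2 4 0], max=4
Test piece J rot1 at col 3 (width 2): heights before test = [2 2 2 4 0]; fits = False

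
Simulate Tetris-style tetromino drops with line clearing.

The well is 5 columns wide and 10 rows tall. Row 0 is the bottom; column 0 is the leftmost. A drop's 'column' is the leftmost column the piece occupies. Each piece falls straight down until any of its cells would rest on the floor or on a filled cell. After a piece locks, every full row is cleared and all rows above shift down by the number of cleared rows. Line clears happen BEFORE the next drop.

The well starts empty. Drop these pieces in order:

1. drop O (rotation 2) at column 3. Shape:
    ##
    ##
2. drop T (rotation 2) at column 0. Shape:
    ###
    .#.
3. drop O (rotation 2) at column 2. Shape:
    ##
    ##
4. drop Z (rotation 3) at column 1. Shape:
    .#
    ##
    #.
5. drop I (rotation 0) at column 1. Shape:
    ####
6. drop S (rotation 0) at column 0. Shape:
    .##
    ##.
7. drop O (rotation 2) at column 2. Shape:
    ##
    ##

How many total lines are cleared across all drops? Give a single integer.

Answer: 1

Derivation:
Drop 1: O rot2 at col 3 lands with bottom-row=0; cleared 0 line(s) (total 0); column heights now [0 0 0 2 2], max=2
Drop 2: T rot2 at col 0 lands with bottom-row=0; cleared 1 line(s) (total 1); column heights now [0 1 0 1 1], max=1
Drop 3: O rot2 at col 2 lands with bottom-row=1; cleared 0 line(s) (total 1); column heights now [0 1 3 3 1], max=3
Drop 4: Z rot3 at col 1 lands with bottom-row=2; cleared 0 line(s) (total 1); column heights now [0 4 5 3 1], max=5
Drop 5: I rot0 at col 1 lands with bottom-row=5; cleared 0 line(s) (total 1); column heights now [0 6 6 6 6], max=6
Drop 6: S rot0 at col 0 lands with bottom-row=6; cleared 0 line(s) (total 1); column heights now [7 8 8 6 6], max=8
Drop 7: O rot2 at col 2 lands with bottom-row=8; cleared 0 line(s) (total 1); column heights now [7 8 10 10 6], max=10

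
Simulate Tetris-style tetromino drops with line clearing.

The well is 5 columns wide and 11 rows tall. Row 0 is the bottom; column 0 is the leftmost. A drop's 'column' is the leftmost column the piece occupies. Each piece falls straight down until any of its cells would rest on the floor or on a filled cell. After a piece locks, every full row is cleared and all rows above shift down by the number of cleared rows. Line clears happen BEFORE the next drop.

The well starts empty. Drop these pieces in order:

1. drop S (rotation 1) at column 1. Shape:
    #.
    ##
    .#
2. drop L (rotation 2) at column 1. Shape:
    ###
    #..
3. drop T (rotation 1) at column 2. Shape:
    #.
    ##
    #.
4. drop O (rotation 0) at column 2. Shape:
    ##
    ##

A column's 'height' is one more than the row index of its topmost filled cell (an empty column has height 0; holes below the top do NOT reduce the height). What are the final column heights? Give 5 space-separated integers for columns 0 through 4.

Answer: 0 5 10 10 0

Derivation:
Drop 1: S rot1 at col 1 lands with bottom-row=0; cleared 0 line(s) (total 0); column heights now [0 3 2 0 0], max=3
Drop 2: L rot2 at col 1 lands with bottom-row=3; cleared 0 line(s) (total 0); column heights now [0 5 5 5 0], max=5
Drop 3: T rot1 at col 2 lands with bottom-row=5; cleared 0 line(s) (total 0); column heights now [0 5 8 7 0], max=8
Drop 4: O rot0 at col 2 lands with bottom-row=8; cleared 0 line(s) (total 0); column heights now [0 5 10 10 0], max=10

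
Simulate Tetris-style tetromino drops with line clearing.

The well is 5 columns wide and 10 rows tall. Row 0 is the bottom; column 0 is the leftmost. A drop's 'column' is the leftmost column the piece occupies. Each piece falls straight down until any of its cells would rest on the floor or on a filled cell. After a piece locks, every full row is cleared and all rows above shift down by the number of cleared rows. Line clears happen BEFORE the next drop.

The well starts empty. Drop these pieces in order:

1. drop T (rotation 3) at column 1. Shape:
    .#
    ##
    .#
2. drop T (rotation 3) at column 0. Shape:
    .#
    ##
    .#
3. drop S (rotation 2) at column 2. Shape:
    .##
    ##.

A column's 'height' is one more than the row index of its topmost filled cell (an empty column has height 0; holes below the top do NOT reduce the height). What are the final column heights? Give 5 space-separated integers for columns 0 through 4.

Drop 1: T rot3 at col 1 lands with bottom-row=0; cleared 0 line(s) (total 0); column heights now [0 2 3 0 0], max=3
Drop 2: T rot3 at col 0 lands with bottom-row=2; cleared 0 line(s) (total 0); column heights now [4 5 3 0 0], max=5
Drop 3: S rot2 at col 2 lands with bottom-row=3; cleared 0 line(s) (total 0); column heights now [4 5 4 5 5], max=5

Answer: 4 5 4 5 5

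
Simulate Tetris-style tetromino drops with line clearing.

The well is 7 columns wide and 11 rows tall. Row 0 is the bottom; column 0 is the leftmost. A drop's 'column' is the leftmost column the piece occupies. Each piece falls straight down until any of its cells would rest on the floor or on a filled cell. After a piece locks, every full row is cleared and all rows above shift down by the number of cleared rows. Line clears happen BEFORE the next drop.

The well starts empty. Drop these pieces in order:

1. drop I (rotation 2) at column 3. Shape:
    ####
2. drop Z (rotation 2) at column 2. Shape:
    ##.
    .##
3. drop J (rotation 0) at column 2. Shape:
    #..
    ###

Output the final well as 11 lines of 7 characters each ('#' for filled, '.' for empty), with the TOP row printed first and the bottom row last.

Drop 1: I rot2 at col 3 lands with bottom-row=0; cleared 0 line(s) (total 0); column heights now [0 0 0 1 1 1 1], max=1
Drop 2: Z rot2 at col 2 lands with bottom-row=1; cleared 0 line(s) (total 0); column heights now [0 0 3 3 2 1 1], max=3
Drop 3: J rot0 at col 2 lands with bottom-row=3; cleared 0 line(s) (total 0); column heights now [0 0 5 4 4 1 1], max=5

Answer: .......
.......
.......
.......
.......
.......
..#....
..###..
..##...
...##..
...####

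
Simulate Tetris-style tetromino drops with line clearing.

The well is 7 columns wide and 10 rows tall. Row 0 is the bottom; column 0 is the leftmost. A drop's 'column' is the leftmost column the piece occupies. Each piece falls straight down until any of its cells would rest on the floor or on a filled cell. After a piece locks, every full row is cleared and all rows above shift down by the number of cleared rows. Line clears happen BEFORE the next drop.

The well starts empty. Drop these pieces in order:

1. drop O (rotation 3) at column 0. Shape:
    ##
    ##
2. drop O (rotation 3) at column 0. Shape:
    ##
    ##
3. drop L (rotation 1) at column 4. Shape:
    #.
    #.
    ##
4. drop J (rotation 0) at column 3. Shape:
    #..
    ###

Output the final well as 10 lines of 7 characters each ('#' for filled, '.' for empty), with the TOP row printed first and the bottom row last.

Answer: .......
.......
.......
.......
.......
...#...
##.###.
##..#..
##..#..
##..##.

Derivation:
Drop 1: O rot3 at col 0 lands with bottom-row=0; cleared 0 line(s) (total 0); column heights now [2 2 0 0 0 0 0], max=2
Drop 2: O rot3 at col 0 lands with bottom-row=2; cleared 0 line(s) (total 0); column heights now [4 4 0 0 0 0 0], max=4
Drop 3: L rot1 at col 4 lands with bottom-row=0; cleared 0 line(s) (total 0); column heights now [4 4 0 0 3 1 0], max=4
Drop 4: J rot0 at col 3 lands with bottom-row=3; cleared 0 line(s) (total 0); column heights now [4 4 0 5 4 4 0], max=5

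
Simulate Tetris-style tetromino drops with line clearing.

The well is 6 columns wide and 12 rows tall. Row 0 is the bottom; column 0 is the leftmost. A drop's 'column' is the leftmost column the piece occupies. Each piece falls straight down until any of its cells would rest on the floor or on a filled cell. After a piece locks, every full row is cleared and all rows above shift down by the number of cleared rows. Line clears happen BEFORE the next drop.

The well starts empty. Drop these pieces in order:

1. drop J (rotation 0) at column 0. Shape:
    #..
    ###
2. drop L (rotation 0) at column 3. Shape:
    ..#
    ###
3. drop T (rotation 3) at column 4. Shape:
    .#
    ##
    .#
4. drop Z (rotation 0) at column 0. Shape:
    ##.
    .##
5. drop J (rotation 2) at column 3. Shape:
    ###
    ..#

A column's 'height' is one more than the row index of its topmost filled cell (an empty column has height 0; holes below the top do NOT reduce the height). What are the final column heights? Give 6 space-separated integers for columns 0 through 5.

Answer: 2 2 1 6 6 6

Derivation:
Drop 1: J rot0 at col 0 lands with bottom-row=0; cleared 0 line(s) (total 0); column heights now [2 1 1 0 0 0], max=2
Drop 2: L rot0 at col 3 lands with bottom-row=0; cleared 1 line(s) (total 1); column heights now [1 0 0 0 0 1], max=1
Drop 3: T rot3 at col 4 lands with bottom-row=1; cleared 0 line(s) (total 1); column heights now [1 0 0 0 3 4], max=4
Drop 4: Z rot0 at col 0 lands with bottom-row=0; cleared 0 line(s) (total 1); column heights now [2 2 1 0 3 4], max=4
Drop 5: J rot2 at col 3 lands with bottom-row=4; cleared 0 line(s) (total 1); column heights now [2 2 1 6 6 6], max=6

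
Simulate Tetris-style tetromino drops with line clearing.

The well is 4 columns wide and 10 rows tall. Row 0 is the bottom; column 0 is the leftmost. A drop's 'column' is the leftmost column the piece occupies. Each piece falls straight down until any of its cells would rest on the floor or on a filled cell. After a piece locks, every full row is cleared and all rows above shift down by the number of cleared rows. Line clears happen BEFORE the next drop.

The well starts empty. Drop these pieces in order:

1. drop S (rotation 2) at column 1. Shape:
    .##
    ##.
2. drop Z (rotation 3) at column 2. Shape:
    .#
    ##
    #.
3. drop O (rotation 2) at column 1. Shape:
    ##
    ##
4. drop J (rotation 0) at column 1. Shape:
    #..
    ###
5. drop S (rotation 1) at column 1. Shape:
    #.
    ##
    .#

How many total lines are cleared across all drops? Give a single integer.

Answer: 0

Derivation:
Drop 1: S rot2 at col 1 lands with bottom-row=0; cleared 0 line(s) (total 0); column heights now [0 1 2 2], max=2
Drop 2: Z rot3 at col 2 lands with bottom-row=2; cleared 0 line(s) (total 0); column heights now [0 1 4 5], max=5
Drop 3: O rot2 at col 1 lands with bottom-row=4; cleared 0 line(s) (total 0); column heights now [0 6 6 5], max=6
Drop 4: J rot0 at col 1 lands with bottom-row=6; cleared 0 line(s) (total 0); column heights now [0 8 7 7], max=8
Drop 5: S rot1 at col 1 lands with bottom-row=7; cleared 0 line(s) (total 0); column heights now [0 10 9 7], max=10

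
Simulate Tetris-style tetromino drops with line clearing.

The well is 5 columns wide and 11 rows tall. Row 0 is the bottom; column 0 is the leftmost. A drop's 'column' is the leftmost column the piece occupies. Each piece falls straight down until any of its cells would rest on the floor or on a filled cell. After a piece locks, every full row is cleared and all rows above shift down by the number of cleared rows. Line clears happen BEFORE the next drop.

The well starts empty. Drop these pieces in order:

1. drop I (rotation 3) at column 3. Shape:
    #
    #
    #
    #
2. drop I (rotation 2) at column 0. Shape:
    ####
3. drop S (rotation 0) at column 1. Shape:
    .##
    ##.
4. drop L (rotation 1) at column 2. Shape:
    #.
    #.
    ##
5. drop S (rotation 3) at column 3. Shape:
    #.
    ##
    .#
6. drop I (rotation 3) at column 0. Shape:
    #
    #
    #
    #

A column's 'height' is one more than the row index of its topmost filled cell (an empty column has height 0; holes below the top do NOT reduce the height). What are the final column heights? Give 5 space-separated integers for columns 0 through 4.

Answer: 9 6 10 10 9

Derivation:
Drop 1: I rot3 at col 3 lands with bottom-row=0; cleared 0 line(s) (total 0); column heights now [0 0 0 4 0], max=4
Drop 2: I rot2 at col 0 lands with bottom-row=4; cleared 0 line(s) (total 0); column heights now [5 5 5 5 0], max=5
Drop 3: S rot0 at col 1 lands with bottom-row=5; cleared 0 line(s) (total 0); column heights now [5 6 7 7 0], max=7
Drop 4: L rot1 at col 2 lands with bottom-row=7; cleared 0 line(s) (total 0); column heights now [5 6 10 8 0], max=10
Drop 5: S rot3 at col 3 lands with bottom-row=7; cleared 0 line(s) (total 0); column heights now [5 6 10 10 9], max=10
Drop 6: I rot3 at col 0 lands with bottom-row=5; cleared 0 line(s) (total 0); column heights now [9 6 10 10 9], max=10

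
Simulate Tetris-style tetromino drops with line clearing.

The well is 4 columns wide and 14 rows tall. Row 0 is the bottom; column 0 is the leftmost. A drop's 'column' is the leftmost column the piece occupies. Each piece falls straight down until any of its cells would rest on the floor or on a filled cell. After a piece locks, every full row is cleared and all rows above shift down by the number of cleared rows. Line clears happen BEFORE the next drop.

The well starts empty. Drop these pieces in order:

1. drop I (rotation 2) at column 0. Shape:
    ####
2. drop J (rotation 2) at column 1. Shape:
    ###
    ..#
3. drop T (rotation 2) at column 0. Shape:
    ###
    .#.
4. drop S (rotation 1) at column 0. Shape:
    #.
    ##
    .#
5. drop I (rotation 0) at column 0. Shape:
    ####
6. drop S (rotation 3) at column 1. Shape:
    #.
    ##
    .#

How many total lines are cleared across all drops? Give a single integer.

Answer: 2

Derivation:
Drop 1: I rot2 at col 0 lands with bottom-row=0; cleared 1 line(s) (total 1); column heights now [0 0 0 0], max=0
Drop 2: J rot2 at col 1 lands with bottom-row=0; cleared 0 line(s) (total 1); column heights now [0 2 2 2], max=2
Drop 3: T rot2 at col 0 lands with bottom-row=2; cleared 0 line(s) (total 1); column heights now [4 4 4 2], max=4
Drop 4: S rot1 at col 0 lands with bottom-row=4; cleared 0 line(s) (total 1); column heights now [7 6 4 2], max=7
Drop 5: I rot0 at col 0 lands with bottom-row=7; cleared 1 line(s) (total 2); column heights now [7 6 4 2], max=7
Drop 6: S rot3 at col 1 lands with bottom-row=5; cleared 0 line(s) (total 2); column heights now [7 8 7 2], max=8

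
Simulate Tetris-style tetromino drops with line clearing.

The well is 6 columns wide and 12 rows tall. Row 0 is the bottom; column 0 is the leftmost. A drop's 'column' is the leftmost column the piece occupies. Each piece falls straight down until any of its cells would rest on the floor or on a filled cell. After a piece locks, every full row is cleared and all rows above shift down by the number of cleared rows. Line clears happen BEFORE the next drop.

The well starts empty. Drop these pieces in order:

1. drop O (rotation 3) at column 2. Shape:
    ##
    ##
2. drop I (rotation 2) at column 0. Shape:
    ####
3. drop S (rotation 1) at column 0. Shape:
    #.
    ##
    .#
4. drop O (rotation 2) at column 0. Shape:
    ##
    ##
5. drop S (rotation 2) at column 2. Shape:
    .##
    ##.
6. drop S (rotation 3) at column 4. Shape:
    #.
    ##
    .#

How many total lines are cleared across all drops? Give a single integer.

Answer: 0

Derivation:
Drop 1: O rot3 at col 2 lands with bottom-row=0; cleared 0 line(s) (total 0); column heights now [0 0 2 2 0 0], max=2
Drop 2: I rot2 at col 0 lands with bottom-row=2; cleared 0 line(s) (total 0); column heights now [3 3 3 3 0 0], max=3
Drop 3: S rot1 at col 0 lands with bottom-row=3; cleared 0 line(s) (total 0); column heights now [6 5 3 3 0 0], max=6
Drop 4: O rot2 at col 0 lands with bottom-row=6; cleared 0 line(s) (total 0); column heights now [8 8 3 3 0 0], max=8
Drop 5: S rot2 at col 2 lands with bottom-row=3; cleared 0 line(s) (total 0); column heights now [8 8 4 5 5 0], max=8
Drop 6: S rot3 at col 4 lands with bottom-row=4; cleared 0 line(s) (total 0); column heights now [8 8 4 5 7 6], max=8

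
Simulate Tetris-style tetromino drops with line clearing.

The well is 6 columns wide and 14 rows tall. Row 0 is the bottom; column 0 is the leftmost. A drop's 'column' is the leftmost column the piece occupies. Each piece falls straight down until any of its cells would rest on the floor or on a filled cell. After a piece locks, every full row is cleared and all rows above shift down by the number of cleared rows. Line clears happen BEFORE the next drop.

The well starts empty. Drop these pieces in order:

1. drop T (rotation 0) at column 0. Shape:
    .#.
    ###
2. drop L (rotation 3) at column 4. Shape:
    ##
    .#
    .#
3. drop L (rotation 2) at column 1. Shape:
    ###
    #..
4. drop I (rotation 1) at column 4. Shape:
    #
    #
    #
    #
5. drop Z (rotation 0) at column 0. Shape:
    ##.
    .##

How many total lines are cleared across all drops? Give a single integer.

Answer: 0

Derivation:
Drop 1: T rot0 at col 0 lands with bottom-row=0; cleared 0 line(s) (total 0); column heights now [1 2 1 0 0 0], max=2
Drop 2: L rot3 at col 4 lands with bottom-row=0; cleared 0 line(s) (total 0); column heights now [1 2 1 0 3 3], max=3
Drop 3: L rot2 at col 1 lands with bottom-row=2; cleared 0 line(s) (total 0); column heights now [1 4 4 4 3 3], max=4
Drop 4: I rot1 at col 4 lands with bottom-row=3; cleared 0 line(s) (total 0); column heights now [1 4 4 4 7 3], max=7
Drop 5: Z rot0 at col 0 lands with bottom-row=4; cleared 0 line(s) (total 0); column heights now [6 6 5 4 7 3], max=7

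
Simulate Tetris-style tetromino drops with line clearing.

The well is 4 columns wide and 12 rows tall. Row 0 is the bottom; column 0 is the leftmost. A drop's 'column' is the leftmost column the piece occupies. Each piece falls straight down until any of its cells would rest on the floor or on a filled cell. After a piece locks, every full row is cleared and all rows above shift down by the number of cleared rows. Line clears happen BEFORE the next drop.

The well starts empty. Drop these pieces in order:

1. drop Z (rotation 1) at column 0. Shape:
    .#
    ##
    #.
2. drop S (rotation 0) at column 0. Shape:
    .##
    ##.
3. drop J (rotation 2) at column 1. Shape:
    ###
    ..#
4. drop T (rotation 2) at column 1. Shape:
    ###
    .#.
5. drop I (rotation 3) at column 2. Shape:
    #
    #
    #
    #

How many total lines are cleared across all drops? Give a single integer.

Answer: 0

Derivation:
Drop 1: Z rot1 at col 0 lands with bottom-row=0; cleared 0 line(s) (total 0); column heights now [2 3 0 0], max=3
Drop 2: S rot0 at col 0 lands with bottom-row=3; cleared 0 line(s) (total 0); column heights now [4 5 5 0], max=5
Drop 3: J rot2 at col 1 lands with bottom-row=4; cleared 0 line(s) (total 0); column heights now [4 6 6 6], max=6
Drop 4: T rot2 at col 1 lands with bottom-row=6; cleared 0 line(s) (total 0); column heights now [4 8 8 8], max=8
Drop 5: I rot3 at col 2 lands with bottom-row=8; cleared 0 line(s) (total 0); column heights now [4 8 12 8], max=12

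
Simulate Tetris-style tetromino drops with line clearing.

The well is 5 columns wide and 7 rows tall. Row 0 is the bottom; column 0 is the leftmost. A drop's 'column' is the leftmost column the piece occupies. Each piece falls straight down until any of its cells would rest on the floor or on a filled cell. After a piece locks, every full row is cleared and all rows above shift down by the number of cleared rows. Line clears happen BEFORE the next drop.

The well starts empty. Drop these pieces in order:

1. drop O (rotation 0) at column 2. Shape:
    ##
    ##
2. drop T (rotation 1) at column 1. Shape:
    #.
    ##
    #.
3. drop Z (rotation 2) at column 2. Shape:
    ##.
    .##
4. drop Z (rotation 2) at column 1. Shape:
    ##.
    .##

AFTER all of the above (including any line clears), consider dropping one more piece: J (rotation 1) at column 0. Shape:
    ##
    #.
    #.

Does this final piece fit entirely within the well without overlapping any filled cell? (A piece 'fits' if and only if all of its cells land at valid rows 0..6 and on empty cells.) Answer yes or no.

Drop 1: O rot0 at col 2 lands with bottom-row=0; cleared 0 line(s) (total 0); column heights now [0 0 2 2 0], max=2
Drop 2: T rot1 at col 1 lands with bottom-row=1; cleared 0 line(s) (total 0); column heights now [0 4 3 2 0], max=4
Drop 3: Z rot2 at col 2 lands with bottom-row=2; cleared 0 line(s) (total 0); column heights now [0 4 4 4 3], max=4
Drop 4: Z rot2 at col 1 lands with bottom-row=4; cleared 0 line(s) (total 0); column heights now [0 6 6 5 3], max=6
Test piece J rot1 at col 0 (width 2): heights before test = [0 6 6 5 3]; fits = True

Answer: yes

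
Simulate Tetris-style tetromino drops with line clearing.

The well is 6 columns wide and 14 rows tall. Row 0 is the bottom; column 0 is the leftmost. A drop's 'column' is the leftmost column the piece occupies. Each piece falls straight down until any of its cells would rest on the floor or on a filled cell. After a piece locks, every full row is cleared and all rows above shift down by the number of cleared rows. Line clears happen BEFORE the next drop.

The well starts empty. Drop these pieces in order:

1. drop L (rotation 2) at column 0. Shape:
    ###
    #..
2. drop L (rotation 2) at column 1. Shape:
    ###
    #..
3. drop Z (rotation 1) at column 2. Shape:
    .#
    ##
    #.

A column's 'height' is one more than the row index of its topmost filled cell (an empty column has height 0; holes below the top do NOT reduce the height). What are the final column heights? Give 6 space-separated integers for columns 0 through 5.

Answer: 2 4 6 7 0 0

Derivation:
Drop 1: L rot2 at col 0 lands with bottom-row=0; cleared 0 line(s) (total 0); column heights now [2 2 2 0 0 0], max=2
Drop 2: L rot2 at col 1 lands with bottom-row=2; cleared 0 line(s) (total 0); column heights now [2 4 4 4 0 0], max=4
Drop 3: Z rot1 at col 2 lands with bottom-row=4; cleared 0 line(s) (total 0); column heights now [2 4 6 7 0 0], max=7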